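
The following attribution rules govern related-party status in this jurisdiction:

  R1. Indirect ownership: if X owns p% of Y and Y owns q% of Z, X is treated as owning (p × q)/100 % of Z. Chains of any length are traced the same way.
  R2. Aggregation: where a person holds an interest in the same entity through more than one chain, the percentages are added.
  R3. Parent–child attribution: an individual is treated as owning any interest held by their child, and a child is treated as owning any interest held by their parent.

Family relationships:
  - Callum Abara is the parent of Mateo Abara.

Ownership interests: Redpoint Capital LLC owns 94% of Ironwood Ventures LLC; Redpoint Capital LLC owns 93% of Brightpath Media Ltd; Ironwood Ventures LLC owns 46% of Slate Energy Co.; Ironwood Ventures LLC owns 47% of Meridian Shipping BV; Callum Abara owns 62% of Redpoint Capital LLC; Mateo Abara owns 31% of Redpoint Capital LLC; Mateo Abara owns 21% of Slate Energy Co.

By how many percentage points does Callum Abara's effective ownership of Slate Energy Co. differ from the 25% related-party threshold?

By parent–child attribution (R3), Callum Abara is treated as also owning Mateo Abara's interest in Redpoint Capital LLC, giving 62% + 31% = 93%.
By parent–child attribution (R3), Callum Abara is treated as owning Mateo Abara's 21% interest in Slate Energy Co.
Chain via Redpoint Capital LLC → Ironwood Ventures LLC (R1): 93% × 94% × 46% = 40.2132% of Slate Energy Co.
Direct interest in Slate Energy Co: 21%.
Aggregating (R2): 40.2132% + 21% = 61.2132%.
61.2132% exceeds the 25% threshold by 36.2132 percentage points.

36.2132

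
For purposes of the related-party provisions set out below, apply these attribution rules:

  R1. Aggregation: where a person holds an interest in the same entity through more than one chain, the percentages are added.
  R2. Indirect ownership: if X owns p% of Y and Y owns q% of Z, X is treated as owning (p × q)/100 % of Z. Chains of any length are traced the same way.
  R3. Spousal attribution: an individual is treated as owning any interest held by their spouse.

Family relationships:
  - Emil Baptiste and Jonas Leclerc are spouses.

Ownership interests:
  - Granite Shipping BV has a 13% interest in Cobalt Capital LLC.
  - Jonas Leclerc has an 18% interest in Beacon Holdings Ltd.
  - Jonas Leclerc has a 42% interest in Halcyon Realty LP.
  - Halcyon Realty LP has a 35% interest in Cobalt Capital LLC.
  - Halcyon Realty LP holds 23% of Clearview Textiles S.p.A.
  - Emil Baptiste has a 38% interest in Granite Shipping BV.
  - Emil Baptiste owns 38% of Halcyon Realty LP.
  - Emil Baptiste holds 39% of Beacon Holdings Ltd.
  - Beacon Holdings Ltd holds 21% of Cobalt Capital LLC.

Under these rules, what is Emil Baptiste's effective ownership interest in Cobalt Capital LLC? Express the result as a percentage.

By spousal attribution (R3), Emil Baptiste is treated as also owning Jonas Leclerc's interest in Beacon Holdings Ltd, giving 39% + 18% = 57%.
By spousal attribution (R3), Emil Baptiste is treated as also owning Jonas Leclerc's interest in Halcyon Realty LP, giving 38% + 42% = 80%.
Chain via Beacon Holdings Ltd (R2): 57% × 21% = 11.97% of Cobalt Capital LLC.
Chain via Halcyon Realty LP (R2): 80% × 35% = 28% of Cobalt Capital LLC.
Chain via Granite Shipping BV (R2): 38% × 13% = 4.94% of Cobalt Capital LLC.
Aggregating (R1): 11.97% + 28% + 4.94% = 44.91%.

44.91%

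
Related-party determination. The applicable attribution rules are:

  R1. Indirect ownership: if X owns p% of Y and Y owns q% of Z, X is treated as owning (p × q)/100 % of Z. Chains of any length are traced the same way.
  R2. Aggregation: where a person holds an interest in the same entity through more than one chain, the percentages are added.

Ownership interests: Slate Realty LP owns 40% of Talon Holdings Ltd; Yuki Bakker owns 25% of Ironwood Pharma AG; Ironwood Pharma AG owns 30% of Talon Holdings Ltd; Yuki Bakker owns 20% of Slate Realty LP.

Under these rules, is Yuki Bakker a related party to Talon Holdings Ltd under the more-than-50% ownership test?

Chain via Ironwood Pharma AG (R1): 25% × 30% = 7.5% of Talon Holdings Ltd.
Chain via Slate Realty LP (R1): 20% × 40% = 8% of Talon Holdings Ltd.
Aggregating (R2): 7.5% + 8% = 15.5%.
15.5% does not exceed the 50% threshold, so Yuki is not a related party to Talon Holdings Ltd.

No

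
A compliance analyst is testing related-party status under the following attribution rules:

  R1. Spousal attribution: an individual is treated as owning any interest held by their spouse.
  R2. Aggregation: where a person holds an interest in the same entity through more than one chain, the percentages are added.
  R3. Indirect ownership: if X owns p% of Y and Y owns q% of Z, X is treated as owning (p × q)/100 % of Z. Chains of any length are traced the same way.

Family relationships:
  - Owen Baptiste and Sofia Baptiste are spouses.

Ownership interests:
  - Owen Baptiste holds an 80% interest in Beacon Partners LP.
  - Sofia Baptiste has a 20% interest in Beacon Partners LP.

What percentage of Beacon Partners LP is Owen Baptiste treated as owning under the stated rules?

By spousal attribution (R1), Owen Baptiste is treated as also owning Sofia Baptiste's interest in Beacon Partners LP, giving 80% + 20% = 100%.
Direct interest in Beacon Partners LP: 100%.

100%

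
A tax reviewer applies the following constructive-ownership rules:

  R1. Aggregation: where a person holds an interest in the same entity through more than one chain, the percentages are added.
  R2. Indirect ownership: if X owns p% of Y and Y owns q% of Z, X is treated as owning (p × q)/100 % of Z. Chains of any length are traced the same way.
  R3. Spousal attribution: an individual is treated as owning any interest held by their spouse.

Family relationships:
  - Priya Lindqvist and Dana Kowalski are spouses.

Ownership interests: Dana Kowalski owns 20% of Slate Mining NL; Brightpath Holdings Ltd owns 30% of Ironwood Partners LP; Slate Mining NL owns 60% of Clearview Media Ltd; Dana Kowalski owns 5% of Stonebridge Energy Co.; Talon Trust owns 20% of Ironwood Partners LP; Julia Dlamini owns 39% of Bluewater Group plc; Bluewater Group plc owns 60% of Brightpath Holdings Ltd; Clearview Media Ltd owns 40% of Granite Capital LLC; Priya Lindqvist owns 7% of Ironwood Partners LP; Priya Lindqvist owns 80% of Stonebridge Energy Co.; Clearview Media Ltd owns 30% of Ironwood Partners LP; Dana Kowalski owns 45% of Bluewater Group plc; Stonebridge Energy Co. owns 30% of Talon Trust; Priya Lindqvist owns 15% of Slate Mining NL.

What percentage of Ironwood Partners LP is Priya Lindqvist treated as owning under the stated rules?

26.5%

By spousal attribution (R3), Priya Lindqvist is treated as also owning Dana Kowalski's interest in Stonebridge Energy Co, giving 80% + 5% = 85%.
By spousal attribution (R3), Priya Lindqvist is treated as also owning Dana Kowalski's interest in Slate Mining NL, giving 15% + 20% = 35%.
By spousal attribution (R3), Priya Lindqvist is treated as owning Dana Kowalski's 45% interest in Bluewater Group plc.
Chain via Stonebridge Energy Co. → Talon Trust (R2): 85% × 30% × 20% = 5.1% of Ironwood Partners LP.
Chain via Slate Mining NL → Clearview Media Ltd (R2): 35% × 60% × 30% = 6.3% of Ironwood Partners LP.
Direct interest in Ironwood Partners LP: 7%.
Chain via Bluewater Group plc → Brightpath Holdings Ltd (R2): 45% × 60% × 30% = 8.1% of Ironwood Partners LP.
Aggregating (R1): 5.1% + 6.3% + 7% + 8.1% = 26.5%.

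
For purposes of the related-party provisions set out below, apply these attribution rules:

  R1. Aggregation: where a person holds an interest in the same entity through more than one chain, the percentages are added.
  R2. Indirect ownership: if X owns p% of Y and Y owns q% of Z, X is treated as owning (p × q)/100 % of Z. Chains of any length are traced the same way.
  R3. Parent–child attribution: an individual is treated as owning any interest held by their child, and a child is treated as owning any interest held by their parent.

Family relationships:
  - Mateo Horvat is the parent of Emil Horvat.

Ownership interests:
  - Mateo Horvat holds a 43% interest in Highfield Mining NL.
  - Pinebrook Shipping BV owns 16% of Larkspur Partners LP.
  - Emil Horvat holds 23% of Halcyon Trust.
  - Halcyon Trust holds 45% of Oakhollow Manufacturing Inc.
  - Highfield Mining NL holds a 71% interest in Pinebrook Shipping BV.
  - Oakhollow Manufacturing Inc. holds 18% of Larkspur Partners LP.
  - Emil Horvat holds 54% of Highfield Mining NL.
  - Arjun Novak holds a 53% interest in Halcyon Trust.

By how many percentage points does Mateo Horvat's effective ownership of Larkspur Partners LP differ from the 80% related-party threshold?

67.1178

By parent–child attribution (R3), Mateo Horvat is treated as also owning Emil Horvat's interest in Highfield Mining NL, giving 43% + 54% = 97%.
By parent–child attribution (R3), Mateo Horvat is treated as owning Emil Horvat's 23% interest in Halcyon Trust.
Chain via Highfield Mining NL → Pinebrook Shipping BV (R2): 97% × 71% × 16% = 11.0192% of Larkspur Partners LP.
Chain via Halcyon Trust → Oakhollow Manufacturing Inc. (R2): 23% × 45% × 18% = 1.863% of Larkspur Partners LP.
Aggregating (R1): 11.0192% + 1.863% = 12.8822%.
12.8822% falls short of the 80% threshold by 67.1178 percentage points.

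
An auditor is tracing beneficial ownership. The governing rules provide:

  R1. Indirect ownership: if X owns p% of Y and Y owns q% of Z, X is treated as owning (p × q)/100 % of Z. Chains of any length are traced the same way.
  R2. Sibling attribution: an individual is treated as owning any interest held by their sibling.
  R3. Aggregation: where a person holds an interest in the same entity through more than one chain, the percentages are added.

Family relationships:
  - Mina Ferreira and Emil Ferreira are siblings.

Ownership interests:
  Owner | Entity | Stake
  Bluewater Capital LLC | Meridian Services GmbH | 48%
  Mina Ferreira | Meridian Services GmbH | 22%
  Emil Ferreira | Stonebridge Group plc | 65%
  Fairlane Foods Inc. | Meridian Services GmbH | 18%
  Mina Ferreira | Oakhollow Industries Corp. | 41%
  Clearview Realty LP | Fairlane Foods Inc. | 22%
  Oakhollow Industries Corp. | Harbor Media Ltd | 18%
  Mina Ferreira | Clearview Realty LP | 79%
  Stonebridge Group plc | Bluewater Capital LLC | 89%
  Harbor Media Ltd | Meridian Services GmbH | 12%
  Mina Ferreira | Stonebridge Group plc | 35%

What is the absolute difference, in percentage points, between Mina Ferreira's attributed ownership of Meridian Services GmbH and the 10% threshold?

58.734

By sibling attribution (R2), Mina Ferreira is treated as also owning Emil Ferreira's interest in Stonebridge Group plc, giving 35% + 65% = 100%.
Chain via Stonebridge Group plc → Bluewater Capital LLC (R1): 100% × 89% × 48% = 42.72% of Meridian Services GmbH.
Chain via Oakhollow Industries Corp. → Harbor Media Ltd (R1): 41% × 18% × 12% = 0.8856% of Meridian Services GmbH.
Chain via Clearview Realty LP → Fairlane Foods Inc. (R1): 79% × 22% × 18% = 3.1284% of Meridian Services GmbH.
Direct interest in Meridian Services GmbH: 22%.
Aggregating (R3): 42.72% + 0.8856% + 3.1284% + 22% = 68.734%.
68.734% exceeds the 10% threshold by 58.734 percentage points.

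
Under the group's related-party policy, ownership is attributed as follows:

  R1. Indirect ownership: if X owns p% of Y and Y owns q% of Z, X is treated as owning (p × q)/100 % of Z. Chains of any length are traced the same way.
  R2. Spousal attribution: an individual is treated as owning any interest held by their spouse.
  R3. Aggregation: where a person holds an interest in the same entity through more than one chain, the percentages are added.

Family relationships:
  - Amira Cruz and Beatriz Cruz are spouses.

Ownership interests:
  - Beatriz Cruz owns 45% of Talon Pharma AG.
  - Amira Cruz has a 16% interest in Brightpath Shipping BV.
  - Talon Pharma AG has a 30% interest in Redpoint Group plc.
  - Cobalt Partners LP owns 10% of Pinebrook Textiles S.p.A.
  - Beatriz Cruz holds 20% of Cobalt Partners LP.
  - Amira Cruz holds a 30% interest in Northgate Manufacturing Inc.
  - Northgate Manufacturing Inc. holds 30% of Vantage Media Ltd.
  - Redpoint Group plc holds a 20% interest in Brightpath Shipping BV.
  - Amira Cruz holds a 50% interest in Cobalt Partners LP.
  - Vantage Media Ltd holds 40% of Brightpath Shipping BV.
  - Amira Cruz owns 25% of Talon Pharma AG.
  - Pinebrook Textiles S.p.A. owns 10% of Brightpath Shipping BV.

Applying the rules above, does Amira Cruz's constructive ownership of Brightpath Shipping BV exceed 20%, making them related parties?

Yes

By spousal attribution (R2), Amira Cruz is treated as also owning Beatriz Cruz's interest in Cobalt Partners LP, giving 50% + 20% = 70%.
By spousal attribution (R2), Amira Cruz is treated as also owning Beatriz Cruz's interest in Talon Pharma AG, giving 25% + 45% = 70%.
Chain via Northgate Manufacturing Inc. → Vantage Media Ltd (R1): 30% × 30% × 40% = 3.6% of Brightpath Shipping BV.
Chain via Cobalt Partners LP → Pinebrook Textiles S.p.A. (R1): 70% × 10% × 10% = 0.7% of Brightpath Shipping BV.
Chain via Talon Pharma AG → Redpoint Group plc (R1): 70% × 30% × 20% = 4.2% of Brightpath Shipping BV.
Direct interest in Brightpath Shipping BV: 16%.
Aggregating (R3): 3.6% + 0.7% + 4.2% + 16% = 24.5%.
24.5% exceeds the 20% threshold, so Amira is a related party to Brightpath Shipping BV.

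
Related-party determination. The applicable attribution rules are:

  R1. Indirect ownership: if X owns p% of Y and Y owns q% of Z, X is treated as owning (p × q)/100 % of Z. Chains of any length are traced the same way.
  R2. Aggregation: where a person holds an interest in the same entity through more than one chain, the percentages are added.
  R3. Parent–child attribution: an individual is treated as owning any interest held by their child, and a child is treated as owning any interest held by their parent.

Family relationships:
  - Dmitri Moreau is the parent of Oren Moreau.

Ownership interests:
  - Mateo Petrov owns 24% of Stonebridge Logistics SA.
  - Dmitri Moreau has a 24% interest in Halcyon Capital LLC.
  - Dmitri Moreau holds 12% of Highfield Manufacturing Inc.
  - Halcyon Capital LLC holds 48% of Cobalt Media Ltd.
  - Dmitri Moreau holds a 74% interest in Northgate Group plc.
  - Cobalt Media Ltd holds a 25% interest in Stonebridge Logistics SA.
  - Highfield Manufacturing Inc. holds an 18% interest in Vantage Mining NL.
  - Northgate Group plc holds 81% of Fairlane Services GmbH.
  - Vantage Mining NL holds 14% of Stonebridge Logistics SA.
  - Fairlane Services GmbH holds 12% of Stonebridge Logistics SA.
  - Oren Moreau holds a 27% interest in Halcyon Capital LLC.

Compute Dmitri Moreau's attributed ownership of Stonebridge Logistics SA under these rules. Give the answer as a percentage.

By parent–child attribution (R3), Dmitri Moreau is treated as also owning Oren Moreau's interest in Halcyon Capital LLC, giving 24% + 27% = 51%.
Chain via Highfield Manufacturing Inc. → Vantage Mining NL (R1): 12% × 18% × 14% = 0.3024% of Stonebridge Logistics SA.
Chain via Halcyon Capital LLC → Cobalt Media Ltd (R1): 51% × 48% × 25% = 6.12% of Stonebridge Logistics SA.
Chain via Northgate Group plc → Fairlane Services GmbH (R1): 74% × 81% × 12% = 7.1928% of Stonebridge Logistics SA.
Aggregating (R2): 0.3024% + 6.12% + 7.1928% = 13.6152%.

13.6152%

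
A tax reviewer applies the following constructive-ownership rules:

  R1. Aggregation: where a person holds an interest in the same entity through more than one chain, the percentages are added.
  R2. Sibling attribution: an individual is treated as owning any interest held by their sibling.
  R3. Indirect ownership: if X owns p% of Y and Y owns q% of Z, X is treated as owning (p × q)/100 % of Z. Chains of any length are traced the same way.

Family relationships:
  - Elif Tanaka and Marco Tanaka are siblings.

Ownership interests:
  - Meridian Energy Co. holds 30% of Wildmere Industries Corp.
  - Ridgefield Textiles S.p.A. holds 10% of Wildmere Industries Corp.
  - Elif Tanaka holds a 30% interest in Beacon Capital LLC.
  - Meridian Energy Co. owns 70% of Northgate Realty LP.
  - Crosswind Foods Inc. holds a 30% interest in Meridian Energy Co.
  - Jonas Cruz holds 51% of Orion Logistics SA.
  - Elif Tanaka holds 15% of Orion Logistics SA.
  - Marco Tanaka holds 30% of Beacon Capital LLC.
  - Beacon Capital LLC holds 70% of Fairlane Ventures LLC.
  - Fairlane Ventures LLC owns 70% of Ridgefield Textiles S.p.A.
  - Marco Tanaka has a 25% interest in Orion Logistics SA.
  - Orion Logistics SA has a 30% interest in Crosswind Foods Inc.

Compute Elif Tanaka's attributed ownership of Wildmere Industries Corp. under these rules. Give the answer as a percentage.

4.02%

By sibling attribution (R2), Elif Tanaka is treated as also owning Marco Tanaka's interest in Orion Logistics SA, giving 15% + 25% = 40%.
By sibling attribution (R2), Elif Tanaka is treated as also owning Marco Tanaka's interest in Beacon Capital LLC, giving 30% + 30% = 60%.
Chain via Orion Logistics SA → Crosswind Foods Inc. → Meridian Energy Co. (R3): 40% × 30% × 30% × 30% = 1.08% of Wildmere Industries Corp.
Chain via Beacon Capital LLC → Fairlane Ventures LLC → Ridgefield Textiles S.p.A. (R3): 60% × 70% × 70% × 10% = 2.94% of Wildmere Industries Corp.
Aggregating (R1): 1.08% + 2.94% = 4.02%.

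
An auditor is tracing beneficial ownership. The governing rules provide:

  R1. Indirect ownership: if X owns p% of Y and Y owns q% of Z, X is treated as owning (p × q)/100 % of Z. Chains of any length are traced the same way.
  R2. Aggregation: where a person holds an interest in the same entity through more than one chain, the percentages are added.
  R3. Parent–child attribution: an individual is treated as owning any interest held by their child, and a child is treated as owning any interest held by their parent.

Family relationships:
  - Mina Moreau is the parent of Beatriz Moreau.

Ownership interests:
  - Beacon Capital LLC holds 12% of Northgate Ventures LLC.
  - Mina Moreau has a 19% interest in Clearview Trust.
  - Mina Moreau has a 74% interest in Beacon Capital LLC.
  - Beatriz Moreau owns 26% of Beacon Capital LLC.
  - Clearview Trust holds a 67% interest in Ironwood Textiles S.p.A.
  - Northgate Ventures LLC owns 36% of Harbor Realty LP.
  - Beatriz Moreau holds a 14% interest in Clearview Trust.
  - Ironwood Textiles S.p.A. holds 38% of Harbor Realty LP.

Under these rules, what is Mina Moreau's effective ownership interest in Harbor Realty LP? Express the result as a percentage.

12.7218%

By parent–child attribution (R3), Mina Moreau is treated as also owning Beatriz Moreau's interest in Beacon Capital LLC, giving 74% + 26% = 100%.
By parent–child attribution (R3), Mina Moreau is treated as also owning Beatriz Moreau's interest in Clearview Trust, giving 19% + 14% = 33%.
Chain via Beacon Capital LLC → Northgate Ventures LLC (R1): 100% × 12% × 36% = 4.32% of Harbor Realty LP.
Chain via Clearview Trust → Ironwood Textiles S.p.A. (R1): 33% × 67% × 38% = 8.4018% of Harbor Realty LP.
Aggregating (R2): 4.32% + 8.4018% = 12.7218%.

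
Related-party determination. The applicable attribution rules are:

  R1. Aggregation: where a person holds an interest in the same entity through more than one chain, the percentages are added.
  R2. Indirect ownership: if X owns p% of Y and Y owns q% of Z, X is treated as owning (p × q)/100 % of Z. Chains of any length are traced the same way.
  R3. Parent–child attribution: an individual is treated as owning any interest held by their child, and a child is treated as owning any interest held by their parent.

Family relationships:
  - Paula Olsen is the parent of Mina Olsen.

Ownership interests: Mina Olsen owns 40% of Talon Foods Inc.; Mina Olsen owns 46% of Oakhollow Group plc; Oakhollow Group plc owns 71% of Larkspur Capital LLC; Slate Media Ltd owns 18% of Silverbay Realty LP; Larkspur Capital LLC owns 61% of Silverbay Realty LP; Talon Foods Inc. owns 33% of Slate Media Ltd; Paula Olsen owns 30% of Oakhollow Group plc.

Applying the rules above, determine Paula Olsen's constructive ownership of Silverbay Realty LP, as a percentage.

35.2916%

By parent–child attribution (R3), Paula Olsen is treated as also owning Mina Olsen's interest in Oakhollow Group plc, giving 30% + 46% = 76%.
By parent–child attribution (R3), Paula Olsen is treated as owning Mina Olsen's 40% interest in Talon Foods Inc.
Chain via Oakhollow Group plc → Larkspur Capital LLC (R2): 76% × 71% × 61% = 32.9156% of Silverbay Realty LP.
Chain via Talon Foods Inc. → Slate Media Ltd (R2): 40% × 33% × 18% = 2.376% of Silverbay Realty LP.
Aggregating (R1): 32.9156% + 2.376% = 35.2916%.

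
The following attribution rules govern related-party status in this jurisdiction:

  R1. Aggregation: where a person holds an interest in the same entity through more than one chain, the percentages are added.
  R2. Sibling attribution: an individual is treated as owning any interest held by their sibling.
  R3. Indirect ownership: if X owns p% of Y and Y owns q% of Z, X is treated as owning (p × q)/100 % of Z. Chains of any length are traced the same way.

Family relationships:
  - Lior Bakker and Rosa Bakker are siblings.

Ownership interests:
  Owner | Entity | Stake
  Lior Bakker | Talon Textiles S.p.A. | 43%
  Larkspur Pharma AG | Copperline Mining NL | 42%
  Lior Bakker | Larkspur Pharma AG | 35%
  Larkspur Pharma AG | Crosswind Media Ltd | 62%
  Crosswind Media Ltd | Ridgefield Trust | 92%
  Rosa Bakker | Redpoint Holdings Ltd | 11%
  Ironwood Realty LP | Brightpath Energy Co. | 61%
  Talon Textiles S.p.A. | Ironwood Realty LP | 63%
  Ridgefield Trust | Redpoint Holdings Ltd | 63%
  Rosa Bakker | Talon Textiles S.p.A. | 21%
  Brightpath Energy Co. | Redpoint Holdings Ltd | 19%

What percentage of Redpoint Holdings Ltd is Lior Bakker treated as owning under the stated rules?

By sibling attribution (R2), Lior Bakker is treated as also owning Rosa Bakker's interest in Talon Textiles S.p.A, giving 43% + 21% = 64%.
By sibling attribution (R2), Lior Bakker is treated as owning Rosa Bakker's 11% interest in Redpoint Holdings Ltd.
Chain via Larkspur Pharma AG → Crosswind Media Ltd → Ridgefield Trust (R3): 35% × 62% × 92% × 63% = 12.57732% of Redpoint Holdings Ltd.
Chain via Talon Textiles S.p.A. → Ironwood Realty LP → Brightpath Energy Co. (R3): 64% × 63% × 61% × 19% = 4.673088% of Redpoint Holdings Ltd.
Direct interest in Redpoint Holdings Ltd: 11%.
Aggregating (R1): 12.57732% + 4.673088% + 11% = 28.250408%.

28.250408%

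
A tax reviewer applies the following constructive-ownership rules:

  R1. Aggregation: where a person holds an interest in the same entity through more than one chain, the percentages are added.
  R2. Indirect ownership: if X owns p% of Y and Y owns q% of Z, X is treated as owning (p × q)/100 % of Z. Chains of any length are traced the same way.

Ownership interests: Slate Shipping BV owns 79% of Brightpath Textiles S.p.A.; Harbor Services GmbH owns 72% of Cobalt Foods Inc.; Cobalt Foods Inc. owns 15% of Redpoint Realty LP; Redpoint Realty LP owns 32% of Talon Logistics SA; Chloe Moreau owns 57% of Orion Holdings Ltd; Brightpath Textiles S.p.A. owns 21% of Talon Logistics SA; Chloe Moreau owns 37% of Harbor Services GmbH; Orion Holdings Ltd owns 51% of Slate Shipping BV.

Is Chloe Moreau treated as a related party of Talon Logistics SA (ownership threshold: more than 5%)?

Chain via Orion Holdings Ltd → Slate Shipping BV → Brightpath Textiles S.p.A. (R2): 57% × 51% × 79% × 21% = 4.822713% of Talon Logistics SA.
Chain via Harbor Services GmbH → Cobalt Foods Inc. → Redpoint Realty LP (R2): 37% × 72% × 15% × 32% = 1.27872% of Talon Logistics SA.
Aggregating (R1): 4.822713% + 1.27872% = 6.101433%.
6.101433% exceeds the 5% threshold, so Chloe is a related party to Talon Logistics SA.

Yes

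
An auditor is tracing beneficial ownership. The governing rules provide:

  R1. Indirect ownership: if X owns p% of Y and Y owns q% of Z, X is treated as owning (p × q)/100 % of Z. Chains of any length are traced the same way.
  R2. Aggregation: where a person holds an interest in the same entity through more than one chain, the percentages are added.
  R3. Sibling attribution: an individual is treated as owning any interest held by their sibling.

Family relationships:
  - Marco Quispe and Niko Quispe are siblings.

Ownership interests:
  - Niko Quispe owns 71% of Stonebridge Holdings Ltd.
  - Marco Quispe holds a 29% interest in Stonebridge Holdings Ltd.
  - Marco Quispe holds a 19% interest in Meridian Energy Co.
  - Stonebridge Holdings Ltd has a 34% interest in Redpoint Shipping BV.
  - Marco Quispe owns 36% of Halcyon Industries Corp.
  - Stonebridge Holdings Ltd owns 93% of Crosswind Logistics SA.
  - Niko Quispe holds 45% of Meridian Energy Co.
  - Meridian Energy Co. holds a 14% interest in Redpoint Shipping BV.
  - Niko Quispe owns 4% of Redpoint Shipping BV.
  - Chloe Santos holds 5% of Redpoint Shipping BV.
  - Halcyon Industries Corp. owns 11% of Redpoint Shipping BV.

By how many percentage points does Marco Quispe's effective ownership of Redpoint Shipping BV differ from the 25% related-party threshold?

By sibling attribution (R3), Marco Quispe is treated as also owning Niko Quispe's interest in Stonebridge Holdings Ltd, giving 29% + 71% = 100%.
By sibling attribution (R3), Marco Quispe is treated as also owning Niko Quispe's interest in Meridian Energy Co, giving 19% + 45% = 64%.
By sibling attribution (R3), Marco Quispe is treated as owning Niko Quispe's 4% interest in Redpoint Shipping BV.
Chain via Stonebridge Holdings Ltd (R1): 100% × 34% = 34% of Redpoint Shipping BV.
Chain via Halcyon Industries Corp. (R1): 36% × 11% = 3.96% of Redpoint Shipping BV.
Chain via Meridian Energy Co. (R1): 64% × 14% = 8.96% of Redpoint Shipping BV.
Direct interest in Redpoint Shipping BV: 4%.
Aggregating (R2): 34% + 3.96% + 8.96% + 4% = 50.92%.
50.92% exceeds the 25% threshold by 25.92 percentage points.

25.92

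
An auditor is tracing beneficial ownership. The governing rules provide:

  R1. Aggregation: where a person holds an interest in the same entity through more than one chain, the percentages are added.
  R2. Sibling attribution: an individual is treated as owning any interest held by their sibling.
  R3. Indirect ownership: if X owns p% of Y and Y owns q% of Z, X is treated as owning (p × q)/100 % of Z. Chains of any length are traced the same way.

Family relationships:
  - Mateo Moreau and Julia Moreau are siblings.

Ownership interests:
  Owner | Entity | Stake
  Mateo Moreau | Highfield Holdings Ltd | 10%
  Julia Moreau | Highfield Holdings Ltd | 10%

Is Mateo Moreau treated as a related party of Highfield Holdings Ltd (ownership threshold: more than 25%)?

No

By sibling attribution (R2), Mateo Moreau is treated as also owning Julia Moreau's interest in Highfield Holdings Ltd, giving 10% + 10% = 20%.
Direct interest in Highfield Holdings Ltd: 20%.
20% does not exceed the 25% threshold, so Mateo is not a related party to Highfield Holdings Ltd.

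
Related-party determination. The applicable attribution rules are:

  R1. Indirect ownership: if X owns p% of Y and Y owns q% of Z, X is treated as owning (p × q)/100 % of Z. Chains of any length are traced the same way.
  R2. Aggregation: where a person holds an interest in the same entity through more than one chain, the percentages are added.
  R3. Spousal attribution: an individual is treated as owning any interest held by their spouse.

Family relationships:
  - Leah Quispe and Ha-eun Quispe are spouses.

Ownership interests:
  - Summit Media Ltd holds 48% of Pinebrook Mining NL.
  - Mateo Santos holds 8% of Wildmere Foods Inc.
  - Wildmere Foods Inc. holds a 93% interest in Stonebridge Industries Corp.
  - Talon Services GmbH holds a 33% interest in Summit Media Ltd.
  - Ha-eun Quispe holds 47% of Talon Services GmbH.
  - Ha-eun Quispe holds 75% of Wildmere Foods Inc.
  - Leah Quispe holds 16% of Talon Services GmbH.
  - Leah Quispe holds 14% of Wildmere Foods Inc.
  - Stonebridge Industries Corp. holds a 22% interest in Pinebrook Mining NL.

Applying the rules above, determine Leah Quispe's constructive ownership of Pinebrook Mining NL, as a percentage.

28.1886%

By spousal attribution (R3), Leah Quispe is treated as also owning Ha-eun Quispe's interest in Talon Services GmbH, giving 16% + 47% = 63%.
By spousal attribution (R3), Leah Quispe is treated as also owning Ha-eun Quispe's interest in Wildmere Foods Inc, giving 14% + 75% = 89%.
Chain via Talon Services GmbH → Summit Media Ltd (R1): 63% × 33% × 48% = 9.9792% of Pinebrook Mining NL.
Chain via Wildmere Foods Inc. → Stonebridge Industries Corp. (R1): 89% × 93% × 22% = 18.2094% of Pinebrook Mining NL.
Aggregating (R2): 9.9792% + 18.2094% = 28.1886%.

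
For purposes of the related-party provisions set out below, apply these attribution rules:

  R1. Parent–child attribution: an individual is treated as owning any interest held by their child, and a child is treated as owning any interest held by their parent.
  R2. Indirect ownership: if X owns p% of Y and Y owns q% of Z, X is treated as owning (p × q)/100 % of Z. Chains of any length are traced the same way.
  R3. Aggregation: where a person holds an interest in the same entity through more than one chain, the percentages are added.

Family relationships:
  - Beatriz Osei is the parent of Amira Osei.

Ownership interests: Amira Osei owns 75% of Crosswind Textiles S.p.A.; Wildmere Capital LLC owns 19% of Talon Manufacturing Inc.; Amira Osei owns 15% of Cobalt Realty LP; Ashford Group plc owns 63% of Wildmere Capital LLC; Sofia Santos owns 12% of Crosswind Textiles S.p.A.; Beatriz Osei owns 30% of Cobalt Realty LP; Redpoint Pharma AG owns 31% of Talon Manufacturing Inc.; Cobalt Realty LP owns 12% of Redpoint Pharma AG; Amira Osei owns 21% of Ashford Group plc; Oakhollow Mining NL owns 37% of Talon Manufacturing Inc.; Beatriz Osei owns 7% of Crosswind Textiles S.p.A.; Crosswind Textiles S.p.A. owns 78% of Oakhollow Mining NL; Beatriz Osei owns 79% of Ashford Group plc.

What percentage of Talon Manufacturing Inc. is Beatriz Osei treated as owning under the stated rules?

By parent–child attribution (R1), Beatriz Osei is treated as also owning Amira Osei's interest in Cobalt Realty LP, giving 30% + 15% = 45%.
By parent–child attribution (R1), Beatriz Osei is treated as also owning Amira Osei's interest in Ashford Group plc, giving 79% + 21% = 100%.
By parent–child attribution (R1), Beatriz Osei is treated as also owning Amira Osei's interest in Crosswind Textiles S.p.A, giving 7% + 75% = 82%.
Chain via Cobalt Realty LP → Redpoint Pharma AG (R2): 45% × 12% × 31% = 1.674% of Talon Manufacturing Inc.
Chain via Ashford Group plc → Wildmere Capital LLC (R2): 100% × 63% × 19% = 11.97% of Talon Manufacturing Inc.
Chain via Crosswind Textiles S.p.A. → Oakhollow Mining NL (R2): 82% × 78% × 37% = 23.6652% of Talon Manufacturing Inc.
Aggregating (R3): 1.674% + 11.97% + 23.6652% = 37.3092%.

37.3092%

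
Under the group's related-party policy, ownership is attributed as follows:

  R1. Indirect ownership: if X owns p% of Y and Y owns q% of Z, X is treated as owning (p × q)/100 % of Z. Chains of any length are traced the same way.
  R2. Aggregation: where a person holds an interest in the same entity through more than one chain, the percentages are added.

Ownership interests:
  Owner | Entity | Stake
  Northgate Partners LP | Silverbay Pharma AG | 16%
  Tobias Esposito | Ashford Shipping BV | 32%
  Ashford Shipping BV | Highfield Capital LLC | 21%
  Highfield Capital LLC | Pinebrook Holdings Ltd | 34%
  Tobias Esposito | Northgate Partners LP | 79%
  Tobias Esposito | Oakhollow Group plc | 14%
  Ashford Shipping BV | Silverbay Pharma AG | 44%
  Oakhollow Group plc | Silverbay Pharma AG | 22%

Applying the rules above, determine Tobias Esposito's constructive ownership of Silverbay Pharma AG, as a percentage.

29.8%

Chain via Northgate Partners LP (R1): 79% × 16% = 12.64% of Silverbay Pharma AG.
Chain via Oakhollow Group plc (R1): 14% × 22% = 3.08% of Silverbay Pharma AG.
Chain via Ashford Shipping BV (R1): 32% × 44% = 14.08% of Silverbay Pharma AG.
Aggregating (R2): 12.64% + 3.08% + 14.08% = 29.8%.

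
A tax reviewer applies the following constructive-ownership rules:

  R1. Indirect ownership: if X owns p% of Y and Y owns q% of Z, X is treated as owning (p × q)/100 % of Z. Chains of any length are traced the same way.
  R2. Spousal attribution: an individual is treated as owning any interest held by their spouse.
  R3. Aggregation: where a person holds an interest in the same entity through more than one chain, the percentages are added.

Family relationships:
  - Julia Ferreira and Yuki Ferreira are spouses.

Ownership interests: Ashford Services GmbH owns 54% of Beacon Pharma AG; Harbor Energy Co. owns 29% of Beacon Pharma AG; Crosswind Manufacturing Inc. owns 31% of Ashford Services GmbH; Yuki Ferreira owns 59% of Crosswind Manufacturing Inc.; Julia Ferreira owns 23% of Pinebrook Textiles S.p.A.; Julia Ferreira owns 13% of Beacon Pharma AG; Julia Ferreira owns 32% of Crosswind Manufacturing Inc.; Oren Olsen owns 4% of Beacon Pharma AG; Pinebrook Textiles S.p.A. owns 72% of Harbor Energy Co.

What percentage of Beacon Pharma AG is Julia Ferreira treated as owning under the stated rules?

33.0358%

By spousal attribution (R2), Julia Ferreira is treated as also owning Yuki Ferreira's interest in Crosswind Manufacturing Inc, giving 32% + 59% = 91%.
Chain via Crosswind Manufacturing Inc. → Ashford Services GmbH (R1): 91% × 31% × 54% = 15.2334% of Beacon Pharma AG.
Chain via Pinebrook Textiles S.p.A. → Harbor Energy Co. (R1): 23% × 72% × 29% = 4.8024% of Beacon Pharma AG.
Direct interest in Beacon Pharma AG: 13%.
Aggregating (R3): 15.2334% + 4.8024% + 13% = 33.0358%.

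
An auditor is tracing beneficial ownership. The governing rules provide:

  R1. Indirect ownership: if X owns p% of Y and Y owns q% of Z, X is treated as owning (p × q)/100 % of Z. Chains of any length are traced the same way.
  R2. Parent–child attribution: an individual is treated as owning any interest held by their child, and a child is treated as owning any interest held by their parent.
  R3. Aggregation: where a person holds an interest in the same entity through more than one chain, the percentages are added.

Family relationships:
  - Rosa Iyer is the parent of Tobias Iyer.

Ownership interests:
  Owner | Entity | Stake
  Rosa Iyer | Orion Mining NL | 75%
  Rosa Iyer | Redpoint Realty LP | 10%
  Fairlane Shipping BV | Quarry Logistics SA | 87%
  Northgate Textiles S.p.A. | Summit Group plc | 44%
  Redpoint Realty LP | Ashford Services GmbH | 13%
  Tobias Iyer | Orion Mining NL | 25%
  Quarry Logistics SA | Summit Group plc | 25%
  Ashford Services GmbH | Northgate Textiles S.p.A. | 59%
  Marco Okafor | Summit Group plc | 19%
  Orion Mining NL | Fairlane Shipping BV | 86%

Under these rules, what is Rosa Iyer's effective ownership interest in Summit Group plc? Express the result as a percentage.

19.04248%

By parent–child attribution (R2), Rosa Iyer is treated as also owning Tobias Iyer's interest in Orion Mining NL, giving 75% + 25% = 100%.
Chain via Redpoint Realty LP → Ashford Services GmbH → Northgate Textiles S.p.A. (R1): 10% × 13% × 59% × 44% = 0.33748% of Summit Group plc.
Chain via Orion Mining NL → Fairlane Shipping BV → Quarry Logistics SA (R1): 100% × 86% × 87% × 25% = 18.705% of Summit Group plc.
Aggregating (R3): 0.33748% + 18.705% = 19.04248%.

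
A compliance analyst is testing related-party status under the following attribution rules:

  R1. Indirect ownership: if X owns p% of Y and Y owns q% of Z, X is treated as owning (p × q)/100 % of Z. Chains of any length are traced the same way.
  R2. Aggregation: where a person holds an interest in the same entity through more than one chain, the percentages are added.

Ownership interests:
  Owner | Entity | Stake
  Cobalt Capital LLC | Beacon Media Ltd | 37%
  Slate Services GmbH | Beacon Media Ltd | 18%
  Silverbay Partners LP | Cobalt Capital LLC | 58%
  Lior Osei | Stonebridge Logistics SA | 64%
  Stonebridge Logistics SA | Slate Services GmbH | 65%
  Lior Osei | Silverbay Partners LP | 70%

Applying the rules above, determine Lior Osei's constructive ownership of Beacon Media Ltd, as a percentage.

Chain via Silverbay Partners LP → Cobalt Capital LLC (R1): 70% × 58% × 37% = 15.022% of Beacon Media Ltd.
Chain via Stonebridge Logistics SA → Slate Services GmbH (R1): 64% × 65% × 18% = 7.488% of Beacon Media Ltd.
Aggregating (R2): 15.022% + 7.488% = 22.51%.

22.51%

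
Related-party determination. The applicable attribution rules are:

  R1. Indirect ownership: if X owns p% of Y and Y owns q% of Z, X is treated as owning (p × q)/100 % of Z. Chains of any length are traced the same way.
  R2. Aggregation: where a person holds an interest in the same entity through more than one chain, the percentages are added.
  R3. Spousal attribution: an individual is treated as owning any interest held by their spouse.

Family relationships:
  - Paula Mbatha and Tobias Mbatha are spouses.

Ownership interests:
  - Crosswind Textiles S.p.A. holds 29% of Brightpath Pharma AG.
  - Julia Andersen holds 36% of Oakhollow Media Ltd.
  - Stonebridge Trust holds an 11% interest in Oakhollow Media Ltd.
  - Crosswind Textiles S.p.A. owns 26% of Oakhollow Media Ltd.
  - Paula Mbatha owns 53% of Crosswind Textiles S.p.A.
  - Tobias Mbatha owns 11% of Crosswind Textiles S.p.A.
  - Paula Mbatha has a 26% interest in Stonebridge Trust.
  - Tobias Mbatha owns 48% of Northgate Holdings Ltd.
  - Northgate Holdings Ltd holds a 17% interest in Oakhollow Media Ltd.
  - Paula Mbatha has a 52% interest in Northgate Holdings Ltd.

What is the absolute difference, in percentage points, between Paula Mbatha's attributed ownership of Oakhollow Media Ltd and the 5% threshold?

31.5

By spousal attribution (R3), Paula Mbatha is treated as also owning Tobias Mbatha's interest in Northgate Holdings Ltd, giving 52% + 48% = 100%.
By spousal attribution (R3), Paula Mbatha is treated as also owning Tobias Mbatha's interest in Crosswind Textiles S.p.A, giving 53% + 11% = 64%.
Chain via Northgate Holdings Ltd (R1): 100% × 17% = 17% of Oakhollow Media Ltd.
Chain via Stonebridge Trust (R1): 26% × 11% = 2.86% of Oakhollow Media Ltd.
Chain via Crosswind Textiles S.p.A. (R1): 64% × 26% = 16.64% of Oakhollow Media Ltd.
Aggregating (R2): 17% + 2.86% + 16.64% = 36.5%.
36.5% exceeds the 5% threshold by 31.5 percentage points.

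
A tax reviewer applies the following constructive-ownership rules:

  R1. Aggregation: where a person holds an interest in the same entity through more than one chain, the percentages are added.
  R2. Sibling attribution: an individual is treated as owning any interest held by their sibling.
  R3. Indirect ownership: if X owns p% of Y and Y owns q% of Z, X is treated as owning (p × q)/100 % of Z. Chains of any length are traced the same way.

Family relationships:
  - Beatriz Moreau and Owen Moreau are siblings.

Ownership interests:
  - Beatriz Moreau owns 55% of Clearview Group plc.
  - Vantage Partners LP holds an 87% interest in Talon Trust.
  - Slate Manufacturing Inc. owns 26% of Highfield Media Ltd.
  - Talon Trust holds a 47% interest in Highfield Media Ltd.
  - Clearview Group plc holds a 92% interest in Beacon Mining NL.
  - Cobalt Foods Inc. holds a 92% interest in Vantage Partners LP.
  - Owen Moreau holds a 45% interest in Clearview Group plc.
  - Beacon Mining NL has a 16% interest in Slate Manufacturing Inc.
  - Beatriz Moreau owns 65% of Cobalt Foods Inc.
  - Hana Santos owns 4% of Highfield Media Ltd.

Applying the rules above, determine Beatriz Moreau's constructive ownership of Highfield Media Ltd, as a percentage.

28.27942%

By sibling attribution (R2), Beatriz Moreau is treated as also owning Owen Moreau's interest in Clearview Group plc, giving 55% + 45% = 100%.
Chain via Clearview Group plc → Beacon Mining NL → Slate Manufacturing Inc. (R3): 100% × 92% × 16% × 26% = 3.8272% of Highfield Media Ltd.
Chain via Cobalt Foods Inc. → Vantage Partners LP → Talon Trust (R3): 65% × 92% × 87% × 47% = 24.45222% of Highfield Media Ltd.
Aggregating (R1): 3.8272% + 24.45222% = 28.27942%.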